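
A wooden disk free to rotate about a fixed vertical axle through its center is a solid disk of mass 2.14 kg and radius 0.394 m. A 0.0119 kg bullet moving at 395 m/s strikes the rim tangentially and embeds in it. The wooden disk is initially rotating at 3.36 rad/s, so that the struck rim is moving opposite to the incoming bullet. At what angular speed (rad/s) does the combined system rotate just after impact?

|ω_f| ≈ 7.70 rad/s

About the axle the impulsive forces during the collision are internal, so angular momentum about that axis is conserved.
I_p = ½(2.14)(0.394)² = 0.1661 kg·m². Taking the sense of the bullet's angular momentum as positive, L_{bullet} = m v R = (0.0119)(395)(0.394) = 1.852 kg·m²/s.
L_i = −I_p ω_p + m v R = −(0.1661)(3.36) + 1.852 = 1.294 kg·m²/s.
After sticking, I_f = I_p + m R² = 0.1661 + (0.0119)(0.394)² = 0.1679 kg·m².
ω_f = L_i / I_f = 1.294 / 0.1679 = 7.704 rad/s.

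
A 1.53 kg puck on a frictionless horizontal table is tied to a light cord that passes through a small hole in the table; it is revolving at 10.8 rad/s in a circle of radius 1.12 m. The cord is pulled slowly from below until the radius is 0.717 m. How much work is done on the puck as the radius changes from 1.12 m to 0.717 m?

W ≈ 161 J

No torque about the axis ⇒ m r₁² ω₁ = m r₂² ω₂.
ω₂ = ω₁ (r₁/r₂)² = (10.8)(1.12/0.717)² = 26.35 rad/s.
W = ΔKE = ½m(v₂² − v₁²) = 161.2 J.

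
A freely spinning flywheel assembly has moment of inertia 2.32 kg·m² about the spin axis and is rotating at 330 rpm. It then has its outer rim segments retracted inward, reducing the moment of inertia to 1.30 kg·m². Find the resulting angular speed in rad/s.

ω₂ ≈ 61.7 rad/s

No external torque acts about the spin axis, so angular momentum is conserved.
ω₂ = I₁ω₁ / I₂ = (2.320)(330 rpm) / (1.300) = 588.9 rpm = 61.67 rad/s.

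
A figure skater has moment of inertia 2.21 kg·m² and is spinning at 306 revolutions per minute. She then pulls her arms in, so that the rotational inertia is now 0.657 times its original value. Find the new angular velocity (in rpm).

Angular momentum about the spin axis is conserved since the torque about it is zero.
I₂ = 0.657 × 2.21 = 1.452 kg·m².
ω₂ = I₁ω₁ / I₂ = (2.210)(306 rpm) / (1.452) = 465.8 rpm.

ω₂ ≈ 466 rpm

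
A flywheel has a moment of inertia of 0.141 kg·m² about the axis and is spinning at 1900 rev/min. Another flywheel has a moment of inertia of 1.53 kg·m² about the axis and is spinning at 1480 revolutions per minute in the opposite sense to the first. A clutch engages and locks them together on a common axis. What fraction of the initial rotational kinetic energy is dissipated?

The coupling torques are internal; angular momentum about the shared axis is conserved.
Taking A's sense as positive: L = (0.1410)(1900) − (1.530)(1480) = -1996 kg·m²·rpm.
Combined I = 0.1410 + 1.530 = 1.671 kg·m².
ω_f = L / I = -1996 / 1.671 = -1195 rpm.
KE_i = ½ΣIω² = 21170 J; KE_f = ½(1.671)(125.1)² = 13080 J.
Fraction dissipated = (KE_i − KE_f)/KE_i = 0.3821.

fraction ≈ 0.382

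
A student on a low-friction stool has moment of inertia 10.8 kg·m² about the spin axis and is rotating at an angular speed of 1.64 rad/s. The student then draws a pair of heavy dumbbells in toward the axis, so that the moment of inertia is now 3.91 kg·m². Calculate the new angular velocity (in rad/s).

No external torque acts about the spin axis, so angular momentum is conserved.
ω₂ = I₁ω₁ / I₂ = (10.80)(1.64 rad/s) / (3.910) = 4.530 rad/s.

ω₂ ≈ 4.53 rad/s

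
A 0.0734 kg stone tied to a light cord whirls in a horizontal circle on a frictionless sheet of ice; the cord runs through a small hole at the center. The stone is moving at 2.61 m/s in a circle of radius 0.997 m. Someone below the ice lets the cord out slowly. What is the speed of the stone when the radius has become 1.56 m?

Central (radial) force ⇒ zero torque about the center ⇒ m v r is constant.
v₂ = v₁ r₁ / r₂ = (2.61)(0.997) / (1.56) = 1.668 m/s.

v₂ ≈ 1.67 m/s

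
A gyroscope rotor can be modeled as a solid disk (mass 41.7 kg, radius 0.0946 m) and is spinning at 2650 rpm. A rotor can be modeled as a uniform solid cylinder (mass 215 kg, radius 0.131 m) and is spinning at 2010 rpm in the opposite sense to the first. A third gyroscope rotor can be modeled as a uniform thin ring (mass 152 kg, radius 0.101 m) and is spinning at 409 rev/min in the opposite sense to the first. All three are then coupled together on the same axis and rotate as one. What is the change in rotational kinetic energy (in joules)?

ΔKE ≈ -26800 J

The coupling torques are internal; angular momentum about the shared axis is conserved.
Moments of inertia: I_A = ½(41.7)(0.0946)² = 0.1866 kg·m²; I_B = ½(215)(0.131)² = 1.845 kg·m²; I_C = (152)(0.101)² = 1.551 kg·m².
Taking A's sense as positive: L = (0.1866)(2650) − (1.845)(2010) − (1.551)(409) = -3848 kg·m²·rpm.
Combined I = 0.1866 + 1.845 + 1.551 = 3.582 kg·m².
ω_f = L / I = -3848 / 3.582 = -1074 rpm.
KE_i = ½ΣIω² = 49470 J; KE_f = ½(3.582)(112.5)² = 22660 J.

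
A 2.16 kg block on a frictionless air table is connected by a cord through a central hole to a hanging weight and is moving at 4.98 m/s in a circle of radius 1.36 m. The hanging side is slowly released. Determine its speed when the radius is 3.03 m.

v₂ ≈ 2.24 m/s

The only horizontal force on the mass is along the cord (radial), so it exerts no torque about the hole and angular momentum m v r is conserved.
v₂ = v₁ r₁ / r₂ = (4.98)(1.36) / (3.03) = 2.235 m/s.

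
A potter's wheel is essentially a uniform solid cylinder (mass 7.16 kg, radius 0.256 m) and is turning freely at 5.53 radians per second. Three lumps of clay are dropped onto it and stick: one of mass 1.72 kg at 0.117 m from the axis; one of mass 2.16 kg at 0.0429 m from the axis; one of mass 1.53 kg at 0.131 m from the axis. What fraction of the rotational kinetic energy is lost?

fraction ≈ 0.186

The added mass arrives with no angular momentum about the axis, and any external torque about the axis is negligible, so the system's angular momentum is conserved.
I_p = ½(7.16)(0.256)² = 0.2346 kg·m².
Added inertia Σmr² = (1.72)(0.117)² + (2.16)(0.0429)² + (1.53)(0.131)² = 0.05378 kg·m²; I_f = 0.2346 + 0.05378 = 0.2884 kg·m².
ω_f = I_p ω_i / I_f = (0.2346)(5.53) / 0.2884 = 4.499 rad/s.
KE_i = ½(0.2346)(5.530 rad/s)² = 3.587 J; KE_f = ½(0.2884)(4.499)² = 2.918 J.
Fraction lost = 0.1865.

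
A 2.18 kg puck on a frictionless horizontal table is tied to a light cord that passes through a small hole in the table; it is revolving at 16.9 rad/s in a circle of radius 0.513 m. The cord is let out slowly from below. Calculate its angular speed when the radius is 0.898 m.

ω₂ ≈ 5.52 rad/s

The constraining force is radial, so m r² ω about the center is conserved.
ω₂ = ω₁ (r₁/r₂)² = (16.9)(0.513/0.898)² = 5.515 rad/s.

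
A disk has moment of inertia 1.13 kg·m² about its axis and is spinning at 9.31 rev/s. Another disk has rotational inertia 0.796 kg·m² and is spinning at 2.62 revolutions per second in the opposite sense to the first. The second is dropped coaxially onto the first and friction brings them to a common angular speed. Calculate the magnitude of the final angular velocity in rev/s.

No external torque acts about the common axis, so total angular momentum is conserved.
Taking A's sense as positive: L = (1.130)(9.31) − (0.7960)(2.62) = 8.435 kg·m²·rev/s.
Combined I = 1.130 + 0.7960 = 1.926 kg·m².
ω_f = L / I = 8.435 / 1.926 = 4.379 rev/s.

|ω_f| ≈ 4.38 rev/s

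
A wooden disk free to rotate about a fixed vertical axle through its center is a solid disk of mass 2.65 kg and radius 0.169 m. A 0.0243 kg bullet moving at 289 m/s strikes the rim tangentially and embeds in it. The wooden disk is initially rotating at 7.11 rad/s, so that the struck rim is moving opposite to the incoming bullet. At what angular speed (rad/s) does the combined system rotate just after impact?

The axle reaction passes through the axle and exerts no torque about it; angular momentum about the axle is conserved through the impact.
I_p = ½(2.65)(0.169)² = 0.03784 kg·m². Taking the sense of the bullet's angular momentum as positive, L_{bullet} = m v R = (0.0243)(289)(0.169) = 1.187 kg·m²/s.
L_i = −I_p ω_p + m v R = −(0.03784)(7.11) + 1.187 = 0.9178 kg·m²/s.
After sticking, I_f = I_p + m R² = 0.03784 + (0.0243)(0.169)² = 0.03854 kg·m².
ω_f = L_i / I_f = 0.9178 / 0.03854 = 23.82 rad/s.

|ω_f| ≈ 23.8 rad/s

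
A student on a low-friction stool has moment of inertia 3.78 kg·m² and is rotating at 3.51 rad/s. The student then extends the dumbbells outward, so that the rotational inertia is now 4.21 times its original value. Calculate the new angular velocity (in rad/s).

No external torque acts about the spin axis, so angular momentum is conserved.
I₂ = 4.21 × 3.78 = 15.91 kg·m².
ω₂ = I₁ω₁ / I₂ = (3.780)(3.51 rad/s) / (15.91) = 0.8337 rad/s.

ω₂ ≈ 0.834 rad/s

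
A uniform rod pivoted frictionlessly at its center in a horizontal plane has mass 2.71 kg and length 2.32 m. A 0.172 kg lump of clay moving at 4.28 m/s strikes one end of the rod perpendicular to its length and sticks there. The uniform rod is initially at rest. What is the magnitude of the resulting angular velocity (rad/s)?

About the pivot the impulsive forces during the collision are internal, so angular momentum about that axis is conserved.
I_p = (1/12)(2.71)(2.32)² = 1.216 kg·m². Taking the sense of the lump of clay's angular momentum as positive, L_{lump} = m v R = (0.172)(4.28)(2.32/2) = 0.8539 kg·m²/s.
L_i = 0 + 0.8539 = 0.8539 kg·m²/s.
After sticking, I_f = I_p + m R² = 1.216 + (0.172)(2.32/2)² = 1.447 kg·m².
ω_f = L_i / I_f = 0.8539 / 1.447 = 0.5902 rad/s.

|ω_f| ≈ 0.590 rad/s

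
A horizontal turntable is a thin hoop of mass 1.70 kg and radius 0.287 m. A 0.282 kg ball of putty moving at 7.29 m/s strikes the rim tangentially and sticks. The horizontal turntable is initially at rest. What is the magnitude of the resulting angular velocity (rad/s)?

About the axle the impulsive forces during the collision are internal, so angular momentum about that axis is conserved.
I_p = (1.70)(0.287)² = 0.1400 kg·m². Taking the sense of the ball of putty's angular momentum as positive, L_{ball} = m v R = (0.282)(7.29)(0.287) = 0.5900 kg·m²/s.
L_i = 0 + 0.5900 = 0.5900 kg·m²/s.
After sticking, I_f = I_p + m R² = 0.1400 + (0.282)(0.287)² = 0.1633 kg·m².
ω_f = L_i / I_f = 0.5900 / 0.1633 = 3.614 rad/s.

|ω_f| ≈ 3.61 rad/s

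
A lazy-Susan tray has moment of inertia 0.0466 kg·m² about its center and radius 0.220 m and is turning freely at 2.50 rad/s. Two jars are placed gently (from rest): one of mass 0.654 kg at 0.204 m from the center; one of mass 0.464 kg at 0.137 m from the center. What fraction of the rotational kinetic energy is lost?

No external torque acts about the center; L_before = L_after.
Added inertia Σmr² = (0.654)(0.204)² + (0.464)(0.137)² = 0.03593 kg·m²; I_f = 0.04660 + 0.03593 = 0.08253 kg·m².
ω_f = I_p ω_i / I_f = (0.04660)(2.50) / 0.08253 = 1.412 rad/s.
KE_i = ½(0.04660)(2.500 rad/s)² = 0.1456 J; KE_f = ½(0.08253)(1.412)² = 0.08223 J.
Fraction lost = 0.4353.

fraction ≈ 0.435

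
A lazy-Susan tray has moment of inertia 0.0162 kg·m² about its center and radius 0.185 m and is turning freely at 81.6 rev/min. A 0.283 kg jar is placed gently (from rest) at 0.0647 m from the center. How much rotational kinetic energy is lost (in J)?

No external torque acts about the center; L_before = L_after.
Added inertia Σmr² = (0.283)(0.0647)² = 0.001185 kg·m²; I_f = 0.01620 + 0.001185 = 0.01738 kg·m².
ω_f = I_p ω_i / I_f = (0.01620)(81.6) / 0.01738 = 76.04 rpm.
KE_i = ½(0.01620)(8.545 rad/s)² = 0.5915 J; KE_f = ½(0.01738)(7.963)² = 0.5512 J.

energy lost ≈ 0.0403 J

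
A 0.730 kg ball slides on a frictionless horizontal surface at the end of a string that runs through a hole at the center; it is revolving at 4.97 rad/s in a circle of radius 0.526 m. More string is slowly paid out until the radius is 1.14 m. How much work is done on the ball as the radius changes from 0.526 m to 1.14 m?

No torque about the axis ⇒ m r₁² ω₁ = m r₂² ω₂.
ω₂ = ω₁ (r₁/r₂)² = (4.97)(0.526/1.14)² = 1.058 rad/s.
W = ΔKE = ½m(v₂² − v₁²) = -1.963 J.

W ≈ -1.96 J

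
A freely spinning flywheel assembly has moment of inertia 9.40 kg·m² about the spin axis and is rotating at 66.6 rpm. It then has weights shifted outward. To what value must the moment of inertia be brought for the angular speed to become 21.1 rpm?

I₂ ≈ 29.7 kg·m²

With no external torque about the axis, L is conserved: I₁ω₁ = I₂ω₂.
I₂ = I₁ω₁ / ω₂ = (9.40)(66.6) / (21.1) = 29.67 kg·m².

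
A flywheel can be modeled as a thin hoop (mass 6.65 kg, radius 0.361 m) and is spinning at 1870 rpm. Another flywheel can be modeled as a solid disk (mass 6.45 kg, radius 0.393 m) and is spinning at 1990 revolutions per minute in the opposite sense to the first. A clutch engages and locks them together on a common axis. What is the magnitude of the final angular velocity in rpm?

The coupling torques are internal; angular momentum about the shared axis is conserved.
Moments of inertia: I_A = (6.65)(0.361)² = 0.8666 kg·m²; I_B = ½(6.45)(0.393)² = 0.4981 kg·m².
Taking A's sense as positive: L = (0.8666)(1870) − (0.4981)(1990) = 629.4 kg·m²·rpm.
Combined I = 0.8666 + 0.4981 = 1.365 kg·m².
ω_f = L / I = 629.4 / 1.365 = 461.2 rpm.

|ω_f| ≈ 461 rpm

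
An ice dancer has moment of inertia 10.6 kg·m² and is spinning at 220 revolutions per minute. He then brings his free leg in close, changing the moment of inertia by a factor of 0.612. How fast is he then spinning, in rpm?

ω₂ ≈ 359 rpm

Angular momentum about the spin axis is conserved since the torque about it is zero.
I₂ = 0.612 × 10.6 = 6.487 kg·m².
ω₂ = I₁ω₁ / I₂ = (10.60)(220 rpm) / (6.487) = 359.5 rpm.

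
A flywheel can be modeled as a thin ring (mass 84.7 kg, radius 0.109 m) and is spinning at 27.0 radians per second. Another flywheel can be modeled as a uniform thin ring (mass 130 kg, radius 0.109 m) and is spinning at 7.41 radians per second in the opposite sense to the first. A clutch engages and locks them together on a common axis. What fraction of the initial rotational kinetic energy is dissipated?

No external torque acts about the common axis, so total angular momentum is conserved.
Moments of inertia: I_A = (84.7)(0.109)² = 1.006 kg·m²; I_B = (130)(0.109)² = 1.545 kg·m².
Taking A's sense as positive: L = (1.006)(27.0) − (1.545)(7.41) = 15.73 kg·m²·rad/s.
Combined I = 1.006 + 1.545 = 2.551 kg·m².
ω_f = L / I = 15.73 / 2.551 = 6.165 rad/s.
KE_i = ½ΣIω² = 409.2 J; KE_f = ½(2.551)(6.165)² = 48.47 J.
Fraction dissipated = (KE_i − KE_f)/KE_i = 0.8815.

fraction ≈ 0.882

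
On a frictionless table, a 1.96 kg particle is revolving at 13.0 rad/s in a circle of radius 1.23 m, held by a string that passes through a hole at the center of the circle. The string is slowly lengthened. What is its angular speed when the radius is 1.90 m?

The constraining force is radial, so m r² ω about the center is conserved.
ω₂ = ω₁ (r₁/r₂)² = (13.0)(1.23/1.90)² = 5.448 rad/s.

ω₂ ≈ 5.45 rad/s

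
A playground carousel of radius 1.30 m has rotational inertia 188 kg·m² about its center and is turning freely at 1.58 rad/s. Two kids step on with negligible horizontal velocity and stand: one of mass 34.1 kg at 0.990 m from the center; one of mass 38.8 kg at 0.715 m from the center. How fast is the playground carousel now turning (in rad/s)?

ω_f ≈ 1.23 rad/s

No external torque acts about the center; L_before = L_after.
Added inertia Σmr² = (34.1)(0.990)² + (38.8)(0.715)² = 53.26 kg·m²; I_f = 188.0 + 53.26 = 241.3 kg·m².
ω_f = I_p ω_i / I_f = (188.0)(1.58) / 241.3 = 1.231 rad/s.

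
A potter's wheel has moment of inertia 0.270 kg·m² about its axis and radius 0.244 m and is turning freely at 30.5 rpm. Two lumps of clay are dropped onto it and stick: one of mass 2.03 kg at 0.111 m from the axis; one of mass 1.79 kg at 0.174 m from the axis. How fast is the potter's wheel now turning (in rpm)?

ω_f ≈ 23.6 rpm

The added mass arrives with no angular momentum about the axis, and any external torque about the axis is negligible, so the system's angular momentum is conserved.
Added inertia Σmr² = (2.03)(0.111)² + (1.79)(0.174)² = 0.07921 kg·m²; I_f = 0.2700 + 0.07921 = 0.3492 kg·m².
ω_f = I_p ω_i / I_f = (0.2700)(30.5) / 0.3492 = 23.58 rpm.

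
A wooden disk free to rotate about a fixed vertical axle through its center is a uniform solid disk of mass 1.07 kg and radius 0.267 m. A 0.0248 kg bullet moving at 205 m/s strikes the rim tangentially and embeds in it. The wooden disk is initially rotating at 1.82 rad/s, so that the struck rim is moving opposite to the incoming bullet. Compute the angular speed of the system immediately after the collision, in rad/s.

About the axle the impulsive forces during the collision are internal, so angular momentum about that axis is conserved.
I_p = ½(1.07)(0.267)² = 0.03814 kg·m². Taking the sense of the bullet's angular momentum as positive, L_{bullet} = m v R = (0.0248)(205)(0.267) = 1.357 kg·m²/s.
L_i = −I_p ω_p + m v R = −(0.03814)(1.82) + 1.357 = 1.288 kg·m²/s.
After sticking, I_f = I_p + m R² = 0.03814 + (0.0248)(0.267)² = 0.03991 kg·m².
ω_f = L_i / I_f = 1.288 / 0.03991 = 32.27 rad/s.

|ω_f| ≈ 32.3 rad/s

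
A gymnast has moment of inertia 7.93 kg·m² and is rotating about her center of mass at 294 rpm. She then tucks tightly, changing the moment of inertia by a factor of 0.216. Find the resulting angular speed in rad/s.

ω₂ ≈ 143 rad/s

Angular momentum about the spin axis is conserved since the torque about it is zero.
I₂ = 0.216 × 7.93 = 1.713 kg·m².
ω₂ = I₁ω₁ / I₂ = (7.930)(294 rpm) / (1.713) = 1361 rpm = 142.5 rad/s.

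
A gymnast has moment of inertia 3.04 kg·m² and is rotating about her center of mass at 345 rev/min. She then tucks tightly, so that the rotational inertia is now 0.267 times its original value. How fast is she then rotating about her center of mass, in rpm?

With no external torque about the axis, L is conserved: I₁ω₁ = I₂ω₂.
I₂ = 0.267 × 3.04 = 0.8117 kg·m².
ω₂ = I₁ω₁ / I₂ = (3.040)(345 rpm) / (0.8117) = 1292 rpm.

ω₂ ≈ 1290 rpm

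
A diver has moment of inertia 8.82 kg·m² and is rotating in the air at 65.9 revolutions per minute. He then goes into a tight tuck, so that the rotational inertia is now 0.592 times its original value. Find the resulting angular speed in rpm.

No external torque acts about the spin axis, so angular momentum is conserved.
I₂ = 0.592 × 8.82 = 5.221 kg·m².
ω₂ = I₁ω₁ / I₂ = (8.820)(65.9 rpm) / (5.221) = 111.3 rpm.

ω₂ ≈ 111 rpm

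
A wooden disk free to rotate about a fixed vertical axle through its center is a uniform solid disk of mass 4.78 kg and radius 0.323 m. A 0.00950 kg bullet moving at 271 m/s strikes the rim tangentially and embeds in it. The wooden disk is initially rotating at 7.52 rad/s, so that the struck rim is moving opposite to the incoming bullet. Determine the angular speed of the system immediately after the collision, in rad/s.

About the axle the impulsive forces during the collision are internal, so angular momentum about that axis is conserved.
I_p = ½(4.78)(0.323)² = 0.2493 kg·m². Taking the sense of the bullet's angular momentum as positive, L_{bullet} = m v R = (0.00950)(271)(0.323) = 0.8316 kg·m²/s.
L_i = −I_p ω_p + m v R = −(0.2493)(7.52) + 0.8316 = -1.044 kg·m²/s.
After sticking, I_f = I_p + m R² = 0.2493 + (0.00950)(0.323)² = 0.2503 kg·m².
ω_f = L_i / I_f = -1.044 / 0.2503 = -4.168 rad/s.

|ω_f| ≈ 4.17 rad/s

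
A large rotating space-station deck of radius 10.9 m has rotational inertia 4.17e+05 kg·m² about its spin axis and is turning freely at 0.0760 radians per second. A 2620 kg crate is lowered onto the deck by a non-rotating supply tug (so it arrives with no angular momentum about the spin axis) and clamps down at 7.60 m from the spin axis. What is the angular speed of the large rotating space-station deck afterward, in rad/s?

The added mass arrives with no angular momentum about the spin axis, and any external torque about the spin axis is negligible, so the system's angular momentum is conserved.
Added inertia Σmr² = (2620)(7.60)² = 1.513e+05 kg·m²; I_f = 4.170e+05 + 1.513e+05 = 5.683e+05 kg·m².
ω_f = I_p ω_i / I_f = (4.170e+05)(0.0760) / 5.683e+05 = 0.05576 rad/s.

ω_f ≈ 0.0558 rad/s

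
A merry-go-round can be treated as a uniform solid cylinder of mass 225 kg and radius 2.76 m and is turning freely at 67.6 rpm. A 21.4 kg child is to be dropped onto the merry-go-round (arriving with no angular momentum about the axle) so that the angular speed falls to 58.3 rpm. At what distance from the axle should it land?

r ≈ 2.53 m

No external torque acts about the axle; L_before = L_after.
I_p = ½(225)(2.76)² = 857.0 kg·m².
I_p ω_i = (I_p + m r²) ω_f ⇒ m r² = I_p(ω_i/ω_f − 1) = 857.0(67.6/58.3 − 1) = 136.7 kg·m².
r = √(136.7/21.4) = 2.527 m.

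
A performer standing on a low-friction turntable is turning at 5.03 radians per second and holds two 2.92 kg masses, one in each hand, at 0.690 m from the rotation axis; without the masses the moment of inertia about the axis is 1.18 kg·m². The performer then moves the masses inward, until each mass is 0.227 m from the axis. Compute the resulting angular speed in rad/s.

No external torque acts about the spin axis, so angular momentum is conserved.
I₁ = 1.18 + 2(2.92)(0.690)² = 3.960 kg·m²; I₂ = 1.18 + 2(2.92)(0.227)² = 1.481 kg·m².
ω₂ = I₁ω₁ / I₂ = (3.960)(5.03 rad/s) / (1.481) = 13.45 rad/s.

ω₂ ≈ 13.5 rad/s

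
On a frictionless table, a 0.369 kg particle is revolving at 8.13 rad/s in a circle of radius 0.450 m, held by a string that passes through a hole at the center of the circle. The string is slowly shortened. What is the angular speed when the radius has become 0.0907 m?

ω₂ ≈ 200 rad/s

The constraining force is radial, so m r² ω about the center is conserved.
ω₂ = ω₁ (r₁/r₂)² = (8.13)(0.450/0.0907)² = 200.1 rad/s.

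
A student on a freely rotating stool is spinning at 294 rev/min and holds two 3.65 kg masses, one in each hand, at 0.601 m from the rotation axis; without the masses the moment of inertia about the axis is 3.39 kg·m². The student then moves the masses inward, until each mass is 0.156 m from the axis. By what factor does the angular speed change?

Angular momentum about the spin axis is conserved since the torque about it is zero.
I₁ = 3.39 + 2(3.65)(0.601)² = 6.027 kg·m²; I₂ = 3.39 + 2(3.65)(0.156)² = 3.568 kg·m².
ω₂/ω₁ = I₁/I₂ = 6.027 / 3.568 = 1.689.

ω₂/ω₁ ≈ 1.69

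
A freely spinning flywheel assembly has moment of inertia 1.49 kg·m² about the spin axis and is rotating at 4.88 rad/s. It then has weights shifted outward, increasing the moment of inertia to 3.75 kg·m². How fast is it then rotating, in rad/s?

Angular momentum about the spin axis is conserved since the torque about it is zero.
ω₂ = I₁ω₁ / I₂ = (1.490)(4.88 rad/s) / (3.750) = 1.939 rad/s.

ω₂ ≈ 1.94 rad/s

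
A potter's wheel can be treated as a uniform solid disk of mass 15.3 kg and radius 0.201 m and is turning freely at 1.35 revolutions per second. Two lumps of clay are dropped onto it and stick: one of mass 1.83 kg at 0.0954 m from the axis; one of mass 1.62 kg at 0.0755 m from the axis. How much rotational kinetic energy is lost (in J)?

energy lost ≈ 0.859 J

No external torque acts about the axis; L_before = L_after.
I_p = ½(15.3)(0.201)² = 0.3091 kg·m².
Added inertia Σmr² = (1.83)(0.0954)² + (1.62)(0.0755)² = 0.02589 kg·m²; I_f = 0.3091 + 0.02589 = 0.3350 kg·m².
ω_f = I_p ω_i / I_f = (0.3091)(1.35) / 0.3350 = 1.246 rev/s.
KE_i = ½(0.3091)(8.482 rad/s)² = 11.12 J; KE_f = ½(0.3350)(7.827)² = 10.26 J.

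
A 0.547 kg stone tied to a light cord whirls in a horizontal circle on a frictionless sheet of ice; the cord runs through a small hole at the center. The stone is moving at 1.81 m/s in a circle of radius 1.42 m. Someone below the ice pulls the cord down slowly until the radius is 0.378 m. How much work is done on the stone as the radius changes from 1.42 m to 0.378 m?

W ≈ 11.7 J

The only horizontal force on the mass is along the cord (radial), so it exerts no torque about the hole and angular momentum m v r is conserved.
v₂ = v₁ r₁ / r₂ = (1.81)(1.42) / (0.378) = 6.799 m/s.
W = ΔKE = ½m(v₂² − v₁²) = 11.75 J.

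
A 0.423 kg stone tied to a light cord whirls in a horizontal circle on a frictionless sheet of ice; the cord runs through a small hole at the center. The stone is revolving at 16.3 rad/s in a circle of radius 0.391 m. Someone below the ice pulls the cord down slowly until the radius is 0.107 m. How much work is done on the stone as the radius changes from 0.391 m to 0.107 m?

W ≈ 106 J

The constraining force is radial, so m r² ω about the center is conserved.
ω₂ = ω₁ (r₁/r₂)² = (16.3)(0.391/0.107)² = 217.7 rad/s.
W = ΔKE = ½m(v₂² − v₁²) = 106.1 J.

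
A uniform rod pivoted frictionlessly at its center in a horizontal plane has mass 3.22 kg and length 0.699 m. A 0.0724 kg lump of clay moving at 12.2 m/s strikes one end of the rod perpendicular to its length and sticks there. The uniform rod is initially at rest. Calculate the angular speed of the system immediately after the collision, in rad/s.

About the pivot the impulsive forces during the collision are internal, so angular momentum about that axis is conserved.
I_p = (1/12)(3.22)(0.699)² = 0.1311 kg·m². Taking the sense of the lump of clay's angular momentum as positive, L_{lump} = m v R = (0.0724)(12.2)(0.699/2) = 0.3087 kg·m²/s.
L_i = 0 + 0.3087 = 0.3087 kg·m²/s.
After sticking, I_f = I_p + m R² = 0.1311 + (0.0724)(0.699/2)² = 0.1400 kg·m².
ω_f = L_i / I_f = 0.3087 / 0.1400 = 2.206 rad/s.

|ω_f| ≈ 2.21 rad/s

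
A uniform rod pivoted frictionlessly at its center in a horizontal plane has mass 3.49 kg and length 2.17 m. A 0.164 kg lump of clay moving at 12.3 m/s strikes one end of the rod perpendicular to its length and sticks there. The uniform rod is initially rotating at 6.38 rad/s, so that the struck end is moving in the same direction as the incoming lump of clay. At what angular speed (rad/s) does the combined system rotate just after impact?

|ω_f| ≈ 6.99 rad/s

The axle reaction passes through the pivot and exerts no torque about it; angular momentum about the pivot is conserved through the impact.
I_p = (1/12)(3.49)(2.17)² = 1.370 kg·m². Taking the sense of the lump of clay's angular momentum as positive, L_{lump} = m v R = (0.164)(12.3)(2.17/2) = 2.189 kg·m²/s.
L_i = +I_p ω_p + m v R = +(1.370)(6.38) + 2.189 = 10.93 kg·m²/s.
After sticking, I_f = I_p + m R² = 1.370 + (0.164)(2.17/2)² = 1.563 kg·m².
ω_f = L_i / I_f = 10.93 / 1.563 = 6.992 rad/s.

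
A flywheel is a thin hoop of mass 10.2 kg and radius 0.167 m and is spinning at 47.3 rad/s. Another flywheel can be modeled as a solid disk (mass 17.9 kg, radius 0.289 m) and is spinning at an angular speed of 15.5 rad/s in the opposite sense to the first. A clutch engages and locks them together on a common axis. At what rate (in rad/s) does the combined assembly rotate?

|ω_f| ≈ 1.81 rad/s

The coupling torques are internal; angular momentum about the shared axis is conserved.
Moments of inertia: I_A = (10.2)(0.167)² = 0.2845 kg·m²; I_B = ½(17.9)(0.289)² = 0.7475 kg·m².
Taking A's sense as positive: L = (0.2845)(47.3) − (0.7475)(15.5) = 1.869 kg·m²·rad/s.
Combined I = 0.2845 + 0.7475 = 1.032 kg·m².
ω_f = L / I = 1.869 / 1.032 = 1.811 rad/s.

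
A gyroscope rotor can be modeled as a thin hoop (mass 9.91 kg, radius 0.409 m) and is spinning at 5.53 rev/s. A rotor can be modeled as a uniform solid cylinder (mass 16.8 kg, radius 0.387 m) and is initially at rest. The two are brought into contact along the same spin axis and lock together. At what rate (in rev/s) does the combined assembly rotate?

The coupling torques are internal; angular momentum about the shared axis is conserved.
Moments of inertia: I_A = (9.91)(0.409)² = 1.658 kg·m²; I_B = ½(16.8)(0.387)² = 1.258 kg·m².
Taking A's sense as positive: L = (1.658)(5.53) = 9.167 kg·m²·rev/s.
Combined I = 1.658 + 1.258 = 2.916 kg·m².
ω_f = L / I = 9.167 / 2.916 = 3.144 rev/s.

|ω_f| ≈ 3.14 rev/s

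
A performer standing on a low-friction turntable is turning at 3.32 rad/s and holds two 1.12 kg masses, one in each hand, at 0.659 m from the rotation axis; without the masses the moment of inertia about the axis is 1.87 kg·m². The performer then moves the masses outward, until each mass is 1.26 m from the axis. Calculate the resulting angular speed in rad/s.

No external torque acts about the spin axis, so angular momentum is conserved.
I₁ = 1.87 + 2(1.12)(0.659)² = 2.843 kg·m²; I₂ = 1.87 + 2(1.12)(1.26)² = 5.426 kg·m².
ω₂ = I₁ω₁ / I₂ = (2.843)(3.32 rad/s) / (5.426) = 1.739 rad/s.

ω₂ ≈ 1.74 rad/s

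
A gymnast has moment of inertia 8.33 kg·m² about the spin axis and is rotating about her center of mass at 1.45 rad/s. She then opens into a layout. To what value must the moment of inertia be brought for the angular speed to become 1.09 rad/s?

I₂ ≈ 11.1 kg·m²

Angular momentum about the spin axis is conserved since the torque about it is zero.
I₂ = I₁ω₁ / ω₂ = (8.33)(1.45) / (1.09) = 11.08 kg·m².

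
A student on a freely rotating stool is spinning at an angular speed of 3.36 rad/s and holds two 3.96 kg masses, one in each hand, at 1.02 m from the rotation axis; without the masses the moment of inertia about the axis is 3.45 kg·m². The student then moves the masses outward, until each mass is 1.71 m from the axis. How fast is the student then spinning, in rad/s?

No external torque acts about the spin axis, so angular momentum is conserved.
I₁ = 3.45 + 2(3.96)(1.02)² = 11.69 kg·m²; I₂ = 3.45 + 2(3.96)(1.71)² = 26.61 kg·m².
ω₂ = I₁ω₁ / I₂ = (11.69)(3.36 rad/s) / (26.61) = 1.476 rad/s.

ω₂ ≈ 1.48 rad/s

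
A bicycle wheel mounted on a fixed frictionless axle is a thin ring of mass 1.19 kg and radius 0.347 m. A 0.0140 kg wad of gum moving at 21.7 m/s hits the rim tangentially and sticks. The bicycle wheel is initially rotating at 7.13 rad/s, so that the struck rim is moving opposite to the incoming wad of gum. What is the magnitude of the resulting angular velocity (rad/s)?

|ω_f| ≈ 6.32 rad/s

The axle reaction passes through the axle and exerts no torque about it; angular momentum about the axle is conserved through the impact.
I_p = (1.19)(0.347)² = 0.1433 kg·m². Taking the sense of the wad of gum's angular momentum as positive, L_{wad} = m v R = (0.0140)(21.7)(0.347) = 0.1054 kg·m²/s.
L_i = −I_p ω_p + m v R = −(0.1433)(7.13) + 0.1054 = -0.9162 kg·m²/s.
After sticking, I_f = I_p + m R² = 0.1433 + (0.0140)(0.347)² = 0.1450 kg·m².
ω_f = L_i / I_f = -0.9162 / 0.1450 = -6.320 rad/s.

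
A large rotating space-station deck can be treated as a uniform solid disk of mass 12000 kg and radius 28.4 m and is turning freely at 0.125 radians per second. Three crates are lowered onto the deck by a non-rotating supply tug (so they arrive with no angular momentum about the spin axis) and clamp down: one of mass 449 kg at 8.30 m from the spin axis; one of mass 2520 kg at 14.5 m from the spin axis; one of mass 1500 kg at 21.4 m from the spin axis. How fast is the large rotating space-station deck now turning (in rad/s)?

No external torque acts about the spin axis; L_before = L_after.
I_p = ½(12000)(28.4)² = 4.839e+06 kg·m².
Added inertia Σmr² = (449)(8.30)² + (2520)(14.5)² + (1500)(21.4)² = 1.248e+06 kg·m²; I_f = 4.839e+06 + 1.248e+06 = 6.087e+06 kg·m².
ω_f = I_p ω_i / I_f = (4.839e+06)(0.125) / 6.087e+06 = 0.09938 rad/s.

ω_f ≈ 0.0994 rad/s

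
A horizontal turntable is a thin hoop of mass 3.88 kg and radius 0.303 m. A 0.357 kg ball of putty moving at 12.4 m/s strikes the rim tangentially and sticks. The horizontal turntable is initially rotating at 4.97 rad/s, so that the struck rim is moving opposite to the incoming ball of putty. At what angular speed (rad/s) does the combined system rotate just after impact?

|ω_f| ≈ 1.10 rad/s

The axle reaction passes through the axle and exerts no torque about it; angular momentum about the axle is conserved through the impact.
I_p = (3.88)(0.303)² = 0.3562 kg·m². Taking the sense of the ball of putty's angular momentum as positive, L_{ball} = m v R = (0.357)(12.4)(0.303) = 1.341 kg·m²/s.
L_i = −I_p ω_p + m v R = −(0.3562)(4.97) + 1.341 = -0.4291 kg·m²/s.
After sticking, I_f = I_p + m R² = 0.3562 + (0.357)(0.303)² = 0.3890 kg·m².
ω_f = L_i / I_f = -0.4291 / 0.3890 = -1.103 rad/s.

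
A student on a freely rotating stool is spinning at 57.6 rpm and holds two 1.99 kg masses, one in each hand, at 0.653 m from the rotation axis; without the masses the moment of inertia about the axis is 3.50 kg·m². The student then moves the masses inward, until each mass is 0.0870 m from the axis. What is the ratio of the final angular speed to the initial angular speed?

With no external torque about the axis, L is conserved: I₁ω₁ = I₂ω₂.
I₁ = 3.50 + 2(1.99)(0.653)² = 5.197 kg·m²; I₂ = 3.50 + 2(1.99)(0.0870)² = 3.530 kg·m².
ω₂/ω₁ = I₁/I₂ = 5.197 / 3.530 = 1.472.

ω₂/ω₁ ≈ 1.47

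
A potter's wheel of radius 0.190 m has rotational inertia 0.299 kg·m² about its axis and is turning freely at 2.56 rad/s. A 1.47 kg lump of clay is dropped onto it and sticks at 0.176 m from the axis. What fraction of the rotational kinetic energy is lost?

The added mass arrives with no angular momentum about the axis, and any external torque about the axis is negligible, so the system's angular momentum is conserved.
Added inertia Σmr² = (1.47)(0.176)² = 0.04553 kg·m²; I_f = 0.2990 + 0.04553 = 0.3445 kg·m².
ω_f = I_p ω_i / I_f = (0.2990)(2.56) / 0.3445 = 2.222 rad/s.
KE_i = ½(0.2990)(2.560 rad/s)² = 0.9798 J; KE_f = ½(0.3445)(2.222)² = 0.8503 J.
Fraction lost = 0.1322.

fraction ≈ 0.132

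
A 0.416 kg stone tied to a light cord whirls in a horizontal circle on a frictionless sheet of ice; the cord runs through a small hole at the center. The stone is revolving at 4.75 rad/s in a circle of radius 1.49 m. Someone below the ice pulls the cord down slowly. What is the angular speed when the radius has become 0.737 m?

The constraining force is radial, so m r² ω about the center is conserved.
ω₂ = ω₁ (r₁/r₂)² = (4.75)(1.49/0.737)² = 19.41 rad/s.

ω₂ ≈ 19.4 rad/s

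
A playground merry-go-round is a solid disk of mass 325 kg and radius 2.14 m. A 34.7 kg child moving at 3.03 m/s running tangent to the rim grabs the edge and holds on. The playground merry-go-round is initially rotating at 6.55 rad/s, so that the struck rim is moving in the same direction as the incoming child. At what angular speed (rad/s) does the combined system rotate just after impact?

|ω_f| ≈ 5.65 rad/s

About the axle the impulsive forces during the collision are internal, so angular momentum about that axis is conserved.
I_p = ½(325)(2.14)² = 744.2 kg·m². Taking the sense of the child's angular momentum as positive, L_{child} = m v R = (34.7)(3.03)(2.14) = 225.0 kg·m²/s.
L_i = +I_p ω_p + m v R = +(744.2)(6.55) + 225.0 = 5099 kg·m²/s.
After sticking, I_f = I_p + m R² = 744.2 + (34.7)(2.14)² = 903.1 kg·m².
ω_f = L_i / I_f = 5099 / 903.1 = 5.647 rad/s.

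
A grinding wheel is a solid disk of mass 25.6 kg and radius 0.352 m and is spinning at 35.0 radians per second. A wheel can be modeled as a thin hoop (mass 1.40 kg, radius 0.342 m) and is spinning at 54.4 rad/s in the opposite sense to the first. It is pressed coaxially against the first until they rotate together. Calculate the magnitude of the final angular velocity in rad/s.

No external torque acts about the common axis, so total angular momentum is conserved.
Moments of inertia: I_A = ½(25.6)(0.352)² = 1.586 kg·m²; I_B = (1.40)(0.342)² = 0.1637 kg·m².
Taking A's sense as positive: L = (1.586)(35.0) − (0.1637)(54.4) = 46.60 kg·m²·rad/s.
Combined I = 1.586 + 0.1637 = 1.750 kg·m².
ω_f = L / I = 46.60 / 1.750 = 26.63 rad/s.

|ω_f| ≈ 26.6 rad/s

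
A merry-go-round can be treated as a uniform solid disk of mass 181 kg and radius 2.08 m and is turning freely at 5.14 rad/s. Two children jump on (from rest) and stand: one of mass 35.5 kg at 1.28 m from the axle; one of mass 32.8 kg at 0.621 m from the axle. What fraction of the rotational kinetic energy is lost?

fraction ≈ 0.153

No external torque acts about the axle; L_before = L_after.
I_p = ½(181)(2.08)² = 391.5 kg·m².
Added inertia Σmr² = (35.5)(1.28)² + (32.8)(0.621)² = 70.81 kg·m²; I_f = 391.5 + 70.81 = 462.4 kg·m².
ω_f = I_p ω_i / I_f = (391.5)(5.14) / 462.4 = 4.353 rad/s.
KE_i = ½(391.5)(5.140 rad/s)² = 5172 J; KE_f = ½(462.4)(4.353)² = 4380 J.
Fraction lost = 0.1532.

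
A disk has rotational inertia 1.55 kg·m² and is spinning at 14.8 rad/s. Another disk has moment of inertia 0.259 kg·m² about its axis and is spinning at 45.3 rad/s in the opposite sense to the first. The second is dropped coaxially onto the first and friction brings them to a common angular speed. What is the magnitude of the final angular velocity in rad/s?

No external torque acts about the common axis, so total angular momentum is conserved.
Taking A's sense as positive: L = (1.550)(14.8) − (0.2590)(45.3) = 11.21 kg·m²·rad/s.
Combined I = 1.550 + 0.2590 = 1.809 kg·m².
ω_f = L / I = 11.21 / 1.809 = 6.195 rad/s.

|ω_f| ≈ 6.20 rad/s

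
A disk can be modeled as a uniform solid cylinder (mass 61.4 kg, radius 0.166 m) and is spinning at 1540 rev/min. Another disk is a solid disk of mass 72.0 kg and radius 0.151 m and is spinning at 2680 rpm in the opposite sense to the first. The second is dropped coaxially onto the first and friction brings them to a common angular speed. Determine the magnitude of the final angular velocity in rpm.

|ω_f| ≈ 538 rpm

No external torque acts about the common axis, so total angular momentum is conserved.
Moments of inertia: I_A = ½(61.4)(0.166)² = 0.8460 kg·m²; I_B = ½(72.0)(0.151)² = 0.8208 kg·m².
Taking A's sense as positive: L = (0.8460)(1540) − (0.8208)(2680) = -897.0 kg·m²·rpm.
Combined I = 0.8460 + 0.8208 = 1.667 kg·m².
ω_f = L / I = -897.0 / 1.667 = -538.2 rpm.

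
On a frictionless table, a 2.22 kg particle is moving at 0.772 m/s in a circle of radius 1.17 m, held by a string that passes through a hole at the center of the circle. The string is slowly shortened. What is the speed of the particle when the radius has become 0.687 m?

v₂ ≈ 1.31 m/s

The only horizontal force on the mass is along the cord (radial), so it exerts no torque about the hole and angular momentum m v r is conserved.
v₂ = v₁ r₁ / r₂ = (0.772)(1.17) / (0.687) = 1.315 m/s.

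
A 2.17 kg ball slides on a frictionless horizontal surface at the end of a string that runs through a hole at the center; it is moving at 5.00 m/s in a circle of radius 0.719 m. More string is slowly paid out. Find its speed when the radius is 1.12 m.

v₂ ≈ 3.21 m/s

The only horizontal force on the mass is along the cord (radial), so it exerts no torque about the hole and angular momentum m v r is conserved.
v₂ = v₁ r₁ / r₂ = (5.00)(0.719) / (1.12) = 3.210 m/s.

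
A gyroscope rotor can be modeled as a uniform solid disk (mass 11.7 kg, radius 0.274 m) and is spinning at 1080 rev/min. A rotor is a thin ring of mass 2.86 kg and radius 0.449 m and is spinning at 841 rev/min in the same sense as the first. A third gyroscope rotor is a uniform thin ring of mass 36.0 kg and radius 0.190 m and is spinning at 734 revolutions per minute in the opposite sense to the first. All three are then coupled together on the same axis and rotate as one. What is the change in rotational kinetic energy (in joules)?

No external torque acts about the common axis, so total angular momentum is conserved.
Moments of inertia: I_A = ½(11.7)(0.274)² = 0.4392 kg·m²; I_B = (2.86)(0.449)² = 0.5766 kg·m²; I_C = (36.0)(0.190)² = 1.300 kg·m².
Taking A's sense as positive: L = (0.4392)(1080) + (0.5766)(841) − (1.300)(734) = 5.327 kg·m²·rpm.
Combined I = 0.4392 + 0.5766 + 1.300 = 2.315 kg·m².
ω_f = L / I = 5.327 / 2.315 = 2.301 rpm.
KE_i = ½ΣIω² = 8884 J; KE_f = ½(2.315)(0.2409)² = 0.06719 J.

ΔKE ≈ -8880 J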